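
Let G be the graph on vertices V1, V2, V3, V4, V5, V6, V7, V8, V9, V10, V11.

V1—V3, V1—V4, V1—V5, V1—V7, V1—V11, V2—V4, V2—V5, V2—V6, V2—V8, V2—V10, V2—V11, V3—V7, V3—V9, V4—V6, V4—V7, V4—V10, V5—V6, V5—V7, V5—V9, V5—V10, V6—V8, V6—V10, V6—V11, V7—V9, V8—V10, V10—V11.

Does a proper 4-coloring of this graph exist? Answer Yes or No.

Yes

The chromatic number is 4. V2, V6, V8, V10 are pairwise adjacent (a clique of size 4), so at least 4 colors are needed.
One proper 4-coloring: V1=1, V2=4, V3=3, V4=3, V5=3, V6=2, V7=2, V8=3, V9=1, V10=1, V11=3.
That is already a proper 4-coloring.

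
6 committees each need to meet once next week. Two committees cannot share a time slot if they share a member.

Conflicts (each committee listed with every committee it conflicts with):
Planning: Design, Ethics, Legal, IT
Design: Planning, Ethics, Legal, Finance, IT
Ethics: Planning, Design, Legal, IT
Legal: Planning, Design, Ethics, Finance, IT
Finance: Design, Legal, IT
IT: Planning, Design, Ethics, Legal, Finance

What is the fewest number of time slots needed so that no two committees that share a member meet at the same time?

5

Planning, Design, Ethics, Legal, IT pairwise conflict, so at least 5 time slots are needed.
5 time slots suffice: time slot 1 → {Legal}; time slot 2 → {IT}; time slot 3 → {Design}; time slot 4 → {Ethics, Finance}; time slot 5 → {Planning}. No two conflicting committees share a time slot.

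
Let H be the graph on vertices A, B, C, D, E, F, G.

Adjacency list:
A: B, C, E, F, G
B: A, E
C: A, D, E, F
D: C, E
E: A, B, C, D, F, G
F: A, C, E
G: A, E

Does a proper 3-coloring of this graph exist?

No

A, C, E, F are mutually adjacent (a clique of size 4), so at least 4 colors are needed.
So 3 colors are not enough.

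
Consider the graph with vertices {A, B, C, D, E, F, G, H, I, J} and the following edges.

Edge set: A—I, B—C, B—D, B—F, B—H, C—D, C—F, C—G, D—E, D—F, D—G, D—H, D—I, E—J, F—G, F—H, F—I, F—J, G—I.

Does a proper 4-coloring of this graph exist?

The chromatic number is 4. B, D, F, H are mutually adjacent (a clique of size 4), so at least 4 colors are needed.
4 colors suffice: color red → {A, E, F}; color blue → {D, J}; color green → {C, H, I}; color yellow → {B, G}.
That is already a proper 4-coloring.

Yes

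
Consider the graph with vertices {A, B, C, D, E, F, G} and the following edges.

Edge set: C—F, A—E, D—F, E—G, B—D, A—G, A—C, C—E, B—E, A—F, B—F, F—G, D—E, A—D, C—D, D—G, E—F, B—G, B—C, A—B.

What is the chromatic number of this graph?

6

A, B, C, D, E, F are pairwise adjacent (a clique of size 6), so at least 6 colors are needed.
6 colors suffice: color 1 → {F}; color 2 → {B}; color 3 → {A}; color 4 → {E}; color 5 → {D}; color 6 → {C, G}. Every edge joins two different colors.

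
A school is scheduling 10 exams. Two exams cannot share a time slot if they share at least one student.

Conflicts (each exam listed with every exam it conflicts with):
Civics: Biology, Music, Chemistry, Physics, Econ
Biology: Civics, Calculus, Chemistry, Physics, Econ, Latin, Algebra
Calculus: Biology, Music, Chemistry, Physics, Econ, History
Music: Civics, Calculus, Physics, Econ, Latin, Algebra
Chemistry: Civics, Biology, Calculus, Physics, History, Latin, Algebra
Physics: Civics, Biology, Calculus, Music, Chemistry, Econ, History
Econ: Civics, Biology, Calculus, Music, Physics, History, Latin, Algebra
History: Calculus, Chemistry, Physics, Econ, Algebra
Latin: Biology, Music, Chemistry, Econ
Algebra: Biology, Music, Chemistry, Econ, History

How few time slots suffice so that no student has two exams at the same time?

4

Biology, Calculus, Physics, Econ are mutually in conflict, so at least 4 time slots are needed.
A valid assignment using 4 time slots: Civics=4, Biology=2, Calculus=4, Music=2, Chemistry=1, Physics=3, Econ=1, History=2, Latin=3, Algebra=3. Every pair that conflicts lands in different time slots.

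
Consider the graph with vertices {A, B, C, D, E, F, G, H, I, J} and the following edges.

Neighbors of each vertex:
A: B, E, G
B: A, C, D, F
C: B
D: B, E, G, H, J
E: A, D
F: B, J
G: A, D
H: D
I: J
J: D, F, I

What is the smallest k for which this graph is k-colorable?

2

A and G are adjacent, so at least 2 colors are needed.
2 colors suffice: A=1, B=2, C=1, D=1, E=2, F=1, G=2, H=2, I=1, J=2. Every edge joins two different colors.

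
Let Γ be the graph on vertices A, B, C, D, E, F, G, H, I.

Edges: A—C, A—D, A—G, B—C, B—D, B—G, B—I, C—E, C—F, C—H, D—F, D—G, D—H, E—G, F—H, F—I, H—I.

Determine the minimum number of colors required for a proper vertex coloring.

3

C, F, H are mutually adjacent, so at least 3 colors are needed.
A valid assignment using 3 colors: A=3, B=3, C=1, D=1, E=3, F=3, G=2, H=2, I=1. Each edge has distinct colors on its endpoints.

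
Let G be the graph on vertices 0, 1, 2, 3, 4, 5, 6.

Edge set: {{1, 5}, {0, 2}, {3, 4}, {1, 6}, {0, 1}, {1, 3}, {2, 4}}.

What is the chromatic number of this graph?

The cycle 4-3-1-0-2-4 has odd length 5, so it cannot be 2-colored; at least 3 colors are needed.
3 colors suffice: 0=b, 1=a, 2=a, 3=b, 4=c, 5=b, 6=b. Each edge has distinct colors on its endpoints.

3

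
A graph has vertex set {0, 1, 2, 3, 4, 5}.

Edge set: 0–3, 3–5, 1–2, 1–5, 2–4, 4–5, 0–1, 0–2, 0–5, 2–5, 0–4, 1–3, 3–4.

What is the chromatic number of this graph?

4

0, 1, 3, 5 are pairwise adjacent (a clique of size 4), so at least 4 colors are needed.
A valid assignment using 4 colors: 0=blue, 1=yellow, 2=green, 3=green, 4=yellow, 5=red. Every edge joins two different colors.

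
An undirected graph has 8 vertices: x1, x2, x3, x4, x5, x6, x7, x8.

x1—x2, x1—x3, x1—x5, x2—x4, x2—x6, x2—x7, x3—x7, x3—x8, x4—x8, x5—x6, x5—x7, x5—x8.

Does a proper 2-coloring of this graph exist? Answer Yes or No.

No

The cycle x4-x2-x6-x5-x8-x4 has odd length 5, so it cannot be 2-colored; at least 3 colors are needed.
So 2 colors are not enough.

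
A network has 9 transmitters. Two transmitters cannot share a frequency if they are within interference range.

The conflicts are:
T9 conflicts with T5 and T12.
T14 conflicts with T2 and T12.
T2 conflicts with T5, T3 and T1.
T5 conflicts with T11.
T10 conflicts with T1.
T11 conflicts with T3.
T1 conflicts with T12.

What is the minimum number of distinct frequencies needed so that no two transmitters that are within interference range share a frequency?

3

The cycle T9-T5-T2-T14-T12-T9 has odd length 5, so it cannot be 2-colored; at least 3 frequencies are needed.
Using 3 frequencies: T9=3, T14=2, T2=1, T5=2, T10=1, T11=1, T3=2, T1=2, T12=1. No two conflicting transmitters share a frequency.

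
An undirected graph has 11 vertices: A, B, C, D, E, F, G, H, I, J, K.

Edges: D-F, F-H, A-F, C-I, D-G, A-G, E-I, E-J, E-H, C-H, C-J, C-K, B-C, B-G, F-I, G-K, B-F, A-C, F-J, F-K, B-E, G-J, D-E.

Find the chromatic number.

F and J are adjacent, so at least 2 colors are needed.
One proper 2-coloring: A=2, B=2, C=1, D=2, E=1, F=1, G=1, H=2, I=2, J=2, K=2. Each edge has distinct colors on its endpoints.

2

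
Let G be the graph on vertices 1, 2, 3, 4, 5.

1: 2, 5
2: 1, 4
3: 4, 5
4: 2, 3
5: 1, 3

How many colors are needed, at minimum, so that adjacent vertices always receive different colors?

3

The cycle 3-5-1-2-4-3 has odd length 5, so it cannot be 2-colored; at least 3 colors are needed.
One proper 3-coloring: 1=red, 2=blue, 3=blue, 4=red, 5=green. Each edge has distinct colors on its endpoints.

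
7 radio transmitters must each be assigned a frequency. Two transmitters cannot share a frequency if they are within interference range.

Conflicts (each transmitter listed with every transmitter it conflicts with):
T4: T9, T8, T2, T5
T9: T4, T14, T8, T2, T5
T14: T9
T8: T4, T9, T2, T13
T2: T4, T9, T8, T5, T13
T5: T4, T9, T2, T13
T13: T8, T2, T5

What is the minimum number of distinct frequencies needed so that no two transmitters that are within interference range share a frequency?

T4, T9, T8, T2 are mutually in conflict, so at least 4 frequencies are needed.
4 frequencies suffice: frequency 1 → {T9, T13}; frequency 2 → {T14, T2}; frequency 3 → {T8, T5}; frequency 4 → {T4}. Every pair that conflicts lands in different frequencies.

4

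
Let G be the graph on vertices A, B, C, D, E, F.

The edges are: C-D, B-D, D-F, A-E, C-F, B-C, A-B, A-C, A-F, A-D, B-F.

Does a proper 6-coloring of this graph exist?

The chromatic number is 5. A, B, C, D, F are mutually adjacent (a clique of size 5), so at least 5 colors are needed.
One proper 5-coloring: A=red, B=yellow, C=green, D=blue, E=blue, F=purple.
Since 6 ≥ 5, a proper 6-coloring certainly exists.

Yes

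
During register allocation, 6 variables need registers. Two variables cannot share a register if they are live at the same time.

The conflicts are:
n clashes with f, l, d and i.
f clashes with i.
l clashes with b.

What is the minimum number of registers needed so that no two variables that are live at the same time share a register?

3

n, f, i pairwise conflict, so at least 3 registers are needed.
A valid assignment using 3 registers: n=1, f=2, l=2, d=2, b=1, i=3. Each listed conflict is separated.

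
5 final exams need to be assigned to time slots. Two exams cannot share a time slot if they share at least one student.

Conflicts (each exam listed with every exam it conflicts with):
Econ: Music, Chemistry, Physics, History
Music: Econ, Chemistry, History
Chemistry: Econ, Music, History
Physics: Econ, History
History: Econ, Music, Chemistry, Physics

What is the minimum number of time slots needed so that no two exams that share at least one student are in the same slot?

4

Econ, Music, Chemistry, History pairwise conflict, so at least 4 time slots are needed.
4 time slots suffice: time slot 1 → {History}; time slot 2 → {Econ}; time slot 3 → {Chemistry, Physics}; time slot 4 → {Music}. Every pair that conflicts lands in different time slots.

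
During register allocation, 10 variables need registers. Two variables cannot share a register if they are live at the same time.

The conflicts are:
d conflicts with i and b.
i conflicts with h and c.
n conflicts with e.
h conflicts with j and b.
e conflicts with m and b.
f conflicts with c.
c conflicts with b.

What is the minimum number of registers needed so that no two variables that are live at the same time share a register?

2

i and c conflict, so at least 2 registers are needed.
2 registers suffice: register 1 → {i, n, j, m, f, b}; register 2 → {d, h, e, c}. Every pair that conflicts lands in different registers.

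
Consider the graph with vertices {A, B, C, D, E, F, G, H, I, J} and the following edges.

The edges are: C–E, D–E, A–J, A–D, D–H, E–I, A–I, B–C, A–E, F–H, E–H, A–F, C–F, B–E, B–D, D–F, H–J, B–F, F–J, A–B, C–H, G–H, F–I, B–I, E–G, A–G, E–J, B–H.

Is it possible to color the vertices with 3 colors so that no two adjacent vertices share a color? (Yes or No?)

B, C, F, H form a clique, so at least 4 colors are needed.
So 3 colors are not enough.

No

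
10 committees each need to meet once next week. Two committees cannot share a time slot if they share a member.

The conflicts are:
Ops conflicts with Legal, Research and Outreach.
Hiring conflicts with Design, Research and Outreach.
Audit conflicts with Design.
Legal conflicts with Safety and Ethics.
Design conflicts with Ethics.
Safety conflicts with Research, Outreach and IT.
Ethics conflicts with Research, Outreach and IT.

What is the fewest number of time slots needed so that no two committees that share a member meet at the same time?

2

Ops and Outreach conflict, so at least 2 time slots are needed.
2 time slots suffice: time slot 1 → {Ops, Hiring, Audit, Safety, Ethics}; time slot 2 → {Legal, Design, Research, Outreach, IT}. Every pair that conflicts lands in different time slots.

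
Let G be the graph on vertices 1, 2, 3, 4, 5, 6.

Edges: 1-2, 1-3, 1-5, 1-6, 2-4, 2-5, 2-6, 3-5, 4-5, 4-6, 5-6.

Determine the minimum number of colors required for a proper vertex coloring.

2, 4, 5, 6 form a clique, so at least 4 colors are needed.
4 colors suffice: color a → {5}; color b → {3, 6}; color c → {2}; color d → {1, 4}. Every edge joins two different colors.

4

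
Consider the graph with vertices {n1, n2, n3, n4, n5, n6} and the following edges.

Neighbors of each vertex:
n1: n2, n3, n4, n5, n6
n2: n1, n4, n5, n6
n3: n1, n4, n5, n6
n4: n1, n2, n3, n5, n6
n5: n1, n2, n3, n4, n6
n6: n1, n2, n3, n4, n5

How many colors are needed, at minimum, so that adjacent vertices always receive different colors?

5

n1, n3, n4, n5, n6 are mutually adjacent (a clique of size 5), so at least 5 colors are needed.
A valid assignment using 5 colors: n1=1, n2=5, n3=5, n4=2, n5=4, n6=3. Every edge joins two different colors.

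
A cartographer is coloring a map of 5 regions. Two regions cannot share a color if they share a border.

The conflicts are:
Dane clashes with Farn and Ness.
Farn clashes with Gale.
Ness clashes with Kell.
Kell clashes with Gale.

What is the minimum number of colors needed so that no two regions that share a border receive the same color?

The cycle Gale-Farn-Dane-Ness-Kell-Gale has odd length 5, so it cannot be 2-colored; at least 3 colors are needed.
One proper 3-coloring: Dane=1, Farn=2, Ness=2, Kell=1, Gale=3. Each listed conflict is separated.

3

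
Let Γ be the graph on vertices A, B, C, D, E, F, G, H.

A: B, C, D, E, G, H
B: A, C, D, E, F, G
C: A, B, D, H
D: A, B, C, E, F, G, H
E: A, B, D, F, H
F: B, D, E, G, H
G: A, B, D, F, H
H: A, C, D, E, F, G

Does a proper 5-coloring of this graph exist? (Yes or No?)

Yes

The chromatic number is 4. B, D, F, G form a clique, so at least 4 colors are needed.
4 colors suffice: color red → {D}; color blue → {B, H}; color green → {A, F}; color yellow → {C, E, G}.
Since 5 ≥ 4, a proper 5-coloring certainly exists.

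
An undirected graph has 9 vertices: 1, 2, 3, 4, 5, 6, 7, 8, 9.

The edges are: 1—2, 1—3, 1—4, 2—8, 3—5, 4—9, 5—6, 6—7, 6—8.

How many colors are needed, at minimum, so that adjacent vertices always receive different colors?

6 and 7 are adjacent, so at least 2 colors are needed.
2 colors suffice: color red → {2, 3, 4, 6}; color blue → {1, 5, 7, 8, 9}. Every edge joins two different colors.

2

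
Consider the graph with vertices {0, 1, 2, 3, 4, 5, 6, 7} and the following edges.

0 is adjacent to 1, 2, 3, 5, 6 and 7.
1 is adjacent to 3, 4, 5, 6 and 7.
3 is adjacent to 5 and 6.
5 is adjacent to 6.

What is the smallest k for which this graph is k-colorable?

5

0, 1, 3, 5, 6 form a clique, so at least 5 colors are needed.
A valid assignment using 5 colors: 0=red, 1=blue, 2=blue, 3=green, 4=red, 5=yellow, 6=purple, 7=green. No two adjacent vertices share a color.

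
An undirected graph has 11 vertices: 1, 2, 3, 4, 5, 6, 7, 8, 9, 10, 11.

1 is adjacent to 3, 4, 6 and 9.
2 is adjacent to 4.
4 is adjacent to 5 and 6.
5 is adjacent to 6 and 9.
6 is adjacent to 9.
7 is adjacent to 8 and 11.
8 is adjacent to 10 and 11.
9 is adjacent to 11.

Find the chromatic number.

1, 4, 6 are pairwise adjacent, so at least 3 colors are needed.
3 colors suffice: color red → {3, 4, 8, 9}; color blue → {1, 2, 5, 10, 11}; color green → {6, 7}. No two adjacent vertices share a color.

3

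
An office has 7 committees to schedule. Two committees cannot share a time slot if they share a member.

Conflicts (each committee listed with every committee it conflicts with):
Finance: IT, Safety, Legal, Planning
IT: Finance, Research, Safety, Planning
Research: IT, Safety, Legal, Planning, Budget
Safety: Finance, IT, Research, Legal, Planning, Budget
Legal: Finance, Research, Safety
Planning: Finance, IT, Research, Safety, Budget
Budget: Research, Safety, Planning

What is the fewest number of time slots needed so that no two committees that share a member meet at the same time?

Research, Safety, Planning, Budget pairwise conflict, so at least 4 time slots are needed.
4 time slots suffice: time slot 1 → {Safety}; time slot 2 → {Finance, Research}; time slot 3 → {Legal, Planning}; time slot 4 → {IT, Budget}. Each listed conflict is separated.

4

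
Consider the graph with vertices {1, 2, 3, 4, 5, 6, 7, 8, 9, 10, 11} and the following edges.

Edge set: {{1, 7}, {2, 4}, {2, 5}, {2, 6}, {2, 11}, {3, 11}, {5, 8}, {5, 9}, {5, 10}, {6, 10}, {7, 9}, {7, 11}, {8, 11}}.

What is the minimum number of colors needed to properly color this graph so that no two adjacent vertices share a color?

The cycle 9-7-11-8-5-9 has odd length 5, so it cannot be 2-colored; at least 3 colors are needed.
3 colors suffice: color red → {1, 4, 5, 6, 11}; color blue → {2, 3, 7, 8, 10}; color green → {9}. Every edge joins two different colors.

3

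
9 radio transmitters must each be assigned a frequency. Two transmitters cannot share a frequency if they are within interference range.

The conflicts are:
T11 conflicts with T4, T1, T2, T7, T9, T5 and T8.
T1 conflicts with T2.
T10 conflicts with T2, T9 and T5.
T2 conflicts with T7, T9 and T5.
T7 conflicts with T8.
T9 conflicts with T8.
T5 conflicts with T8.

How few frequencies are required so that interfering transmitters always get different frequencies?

T10, T2, T5 pairwise conflict, so at least 3 frequencies are needed.
A valid assignment using 3 frequencies: T11=1, T4=2, T1=3, T10=1, T2=2, T7=3, T9=3, T5=3, T8=2. No two conflicting transmitters share a frequency.

3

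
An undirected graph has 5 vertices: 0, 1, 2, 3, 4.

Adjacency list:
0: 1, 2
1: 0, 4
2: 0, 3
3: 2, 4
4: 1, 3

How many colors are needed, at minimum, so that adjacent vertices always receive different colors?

The cycle 4-1-0-2-3-4 has odd length 5, so it cannot be 2-colored; at least 3 colors are needed.
3 colors suffice: 0=a, 1=b, 2=b, 3=c, 4=a. Every edge joins two different colors.

3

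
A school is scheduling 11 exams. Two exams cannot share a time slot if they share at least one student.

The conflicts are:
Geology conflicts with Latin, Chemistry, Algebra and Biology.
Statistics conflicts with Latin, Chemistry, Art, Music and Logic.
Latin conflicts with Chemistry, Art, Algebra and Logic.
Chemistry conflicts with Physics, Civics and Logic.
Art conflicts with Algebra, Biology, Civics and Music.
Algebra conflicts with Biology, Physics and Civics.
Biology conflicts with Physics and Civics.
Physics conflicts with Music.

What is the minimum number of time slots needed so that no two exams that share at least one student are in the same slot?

4

Art, Algebra, Biology, Civics are mutually in conflict, so at least 4 time slots are needed.
A valid assignment using 4 time slots: Geology=4, Statistics=2, Latin=3, Chemistry=1, Art=1, Algebra=2, Biology=3, Physics=4, Civics=4, Music=3, Logic=4. Every pair that conflicts lands in different time slots.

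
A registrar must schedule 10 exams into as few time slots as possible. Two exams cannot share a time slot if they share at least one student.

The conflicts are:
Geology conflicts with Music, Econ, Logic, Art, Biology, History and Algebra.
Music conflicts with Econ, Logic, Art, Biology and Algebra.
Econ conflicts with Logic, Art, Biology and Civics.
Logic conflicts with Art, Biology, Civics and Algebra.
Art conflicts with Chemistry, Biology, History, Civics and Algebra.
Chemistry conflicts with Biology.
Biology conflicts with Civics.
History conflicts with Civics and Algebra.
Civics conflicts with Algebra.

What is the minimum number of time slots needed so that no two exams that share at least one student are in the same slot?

6

Geology, Music, Econ, Logic, Art, Biology all conflict with each other, so at least 6 time slots are needed.
6 time slots suffice: Geology=4, Music=5, Econ=6, Logic=3, Art=1, Chemistry=3, Biology=2, History=3, Civics=4, Algebra=2. No two conflicting exams share a time slot.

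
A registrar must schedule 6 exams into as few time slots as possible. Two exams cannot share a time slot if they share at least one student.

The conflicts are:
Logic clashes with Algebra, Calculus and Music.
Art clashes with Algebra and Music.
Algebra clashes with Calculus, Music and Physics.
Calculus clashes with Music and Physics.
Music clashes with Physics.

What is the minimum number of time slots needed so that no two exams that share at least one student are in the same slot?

4

Logic, Algebra, Calculus, Music are mutually in conflict, so at least 4 time slots are needed.
4 time slots suffice: time slot 1 → {Music}; time slot 2 → {Algebra}; time slot 3 → {Art, Calculus}; time slot 4 → {Logic, Physics}. No two conflicting exams share a time slot.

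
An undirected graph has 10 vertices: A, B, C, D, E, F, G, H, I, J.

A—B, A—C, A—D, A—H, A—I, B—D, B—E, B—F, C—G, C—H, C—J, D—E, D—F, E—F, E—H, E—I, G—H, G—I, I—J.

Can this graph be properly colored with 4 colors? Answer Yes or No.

The chromatic number is 4. B, D, E, F form a clique, so at least 4 colors are needed.
4 colors suffice: color 1 → {A, E, G, J}; color 2 → {B, H, I}; color 3 → {C, D}; color 4 → {F}.
That is already a proper 4-coloring.

Yes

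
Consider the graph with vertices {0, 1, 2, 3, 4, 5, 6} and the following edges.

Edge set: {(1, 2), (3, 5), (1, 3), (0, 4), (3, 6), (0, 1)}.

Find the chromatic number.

3 and 5 are adjacent, so at least 2 colors are needed.
2 colors suffice: 0=a, 1=b, 2=a, 3=a, 4=b, 5=b, 6=b. No two adjacent vertices share a color.

2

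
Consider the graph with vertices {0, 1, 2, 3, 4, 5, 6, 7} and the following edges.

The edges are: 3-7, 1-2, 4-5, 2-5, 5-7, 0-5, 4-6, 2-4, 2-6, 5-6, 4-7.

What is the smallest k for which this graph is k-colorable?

2, 4, 5, 6 are mutually adjacent (a clique of size 4), so at least 4 colors are needed.
A valid assignment using 4 colors: 0=blue, 1=red, 2=green, 3=red, 4=blue, 5=red, 6=yellow, 7=green. No two adjacent vertices share a color.

4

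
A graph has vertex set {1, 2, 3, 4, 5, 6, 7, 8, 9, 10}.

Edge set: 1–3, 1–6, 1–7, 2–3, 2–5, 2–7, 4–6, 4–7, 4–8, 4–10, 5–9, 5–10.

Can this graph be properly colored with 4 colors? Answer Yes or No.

Yes

The chromatic number is 3. The cycle 5-2-7-4-10-5 has odd length 5, so it cannot be 2-colored; at least 3 colors are needed.
3 colors suffice: color a → {1, 4, 5}; color b → {3, 6, 7, 8, 9, 10}; color c → {2}.
Since 4 ≥ 3, a proper 4-coloring certainly exists.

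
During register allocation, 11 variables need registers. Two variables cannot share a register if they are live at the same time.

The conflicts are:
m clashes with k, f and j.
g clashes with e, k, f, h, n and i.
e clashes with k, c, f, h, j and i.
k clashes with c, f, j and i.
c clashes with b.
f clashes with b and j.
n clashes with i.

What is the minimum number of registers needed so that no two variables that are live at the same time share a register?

4

m, k, f, j pairwise conflict, so at least 4 registers are needed.
4 registers suffice: register 1 → {k, b, h, n}; register 2 → {m, e}; register 3 → {c, f, i}; register 4 → {g, j}. Each listed conflict is separated.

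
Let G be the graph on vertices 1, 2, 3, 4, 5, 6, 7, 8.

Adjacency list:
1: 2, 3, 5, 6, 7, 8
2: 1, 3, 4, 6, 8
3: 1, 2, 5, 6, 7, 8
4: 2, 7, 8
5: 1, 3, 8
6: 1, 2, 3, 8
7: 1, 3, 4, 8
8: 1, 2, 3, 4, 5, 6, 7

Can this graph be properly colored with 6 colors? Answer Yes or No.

The chromatic number is 5. 1, 2, 3, 6, 8 form a clique, so at least 5 colors are needed.
A valid assignment using 5 colors: 1=b, 2=d, 3=c, 4=b, 5=d, 6=e, 7=d, 8=a.
Since 6 ≥ 5, a proper 6-coloring certainly exists.

Yes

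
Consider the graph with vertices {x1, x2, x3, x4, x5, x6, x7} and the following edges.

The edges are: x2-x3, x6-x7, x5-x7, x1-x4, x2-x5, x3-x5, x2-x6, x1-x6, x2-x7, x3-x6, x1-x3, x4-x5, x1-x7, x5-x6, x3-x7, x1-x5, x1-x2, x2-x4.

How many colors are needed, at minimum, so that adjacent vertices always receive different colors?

x1, x2, x3, x5, x6, x7 are pairwise adjacent (a clique of size 6), so at least 6 colors are needed.
A valid assignment using 6 colors: x1=1, x2=3, x3=4, x4=4, x5=2, x6=6, x7=5. Each edge has distinct colors on its endpoints.

6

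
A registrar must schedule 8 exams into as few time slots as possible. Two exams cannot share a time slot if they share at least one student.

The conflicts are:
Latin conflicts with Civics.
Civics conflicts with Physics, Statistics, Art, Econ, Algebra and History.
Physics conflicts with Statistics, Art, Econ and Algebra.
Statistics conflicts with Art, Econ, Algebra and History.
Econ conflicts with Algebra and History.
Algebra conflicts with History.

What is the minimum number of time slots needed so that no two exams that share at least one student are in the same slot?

Civics, Statistics, Econ, Algebra, History are mutually in conflict, so at least 5 time slots are needed.
5 time slots suffice: time slot 1 → {Civics}; time slot 2 → {Latin, Statistics}; time slot 3 → {Art, Econ}; time slot 4 → {Physics, History}; time slot 5 → {Algebra}. Each listed conflict is separated.

5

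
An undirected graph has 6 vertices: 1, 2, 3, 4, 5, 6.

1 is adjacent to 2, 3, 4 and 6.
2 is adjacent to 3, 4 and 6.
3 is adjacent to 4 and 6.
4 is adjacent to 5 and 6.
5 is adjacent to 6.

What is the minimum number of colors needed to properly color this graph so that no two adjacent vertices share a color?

1, 2, 3, 4, 6 form a clique, so at least 5 colors are needed.
5 colors suffice: color a → {4}; color b → {6}; color c → {1, 5}; color d → {3}; color e → {2}. Every edge joins two different colors.

5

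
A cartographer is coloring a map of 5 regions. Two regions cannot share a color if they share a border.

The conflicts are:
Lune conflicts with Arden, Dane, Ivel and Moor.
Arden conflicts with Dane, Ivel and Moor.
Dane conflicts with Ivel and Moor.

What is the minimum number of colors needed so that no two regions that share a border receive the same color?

4

Lune, Arden, Dane, Moor pairwise conflict, so at least 4 colors are needed.
A valid assignment using 4 colors: Lune=2, Arden=1, Dane=3, Ivel=4, Moor=4. Each listed conflict is separated.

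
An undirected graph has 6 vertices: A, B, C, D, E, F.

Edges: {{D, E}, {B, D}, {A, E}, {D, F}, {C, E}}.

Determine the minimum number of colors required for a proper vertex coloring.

2

A and E are adjacent, so at least 2 colors are needed.
A valid assignment using 2 colors: A=2, B=1, C=2, D=2, E=1, F=1. Each edge has distinct colors on its endpoints.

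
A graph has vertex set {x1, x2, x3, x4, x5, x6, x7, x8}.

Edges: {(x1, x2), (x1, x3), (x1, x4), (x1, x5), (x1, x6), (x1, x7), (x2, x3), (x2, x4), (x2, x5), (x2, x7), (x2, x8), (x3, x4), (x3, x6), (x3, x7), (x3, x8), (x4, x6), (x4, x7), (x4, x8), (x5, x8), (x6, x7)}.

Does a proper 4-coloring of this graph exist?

No

x1, x3, x4, x6, x7 are mutually adjacent (a clique of size 5), so at least 5 colors are needed.
So 4 colors are not enough.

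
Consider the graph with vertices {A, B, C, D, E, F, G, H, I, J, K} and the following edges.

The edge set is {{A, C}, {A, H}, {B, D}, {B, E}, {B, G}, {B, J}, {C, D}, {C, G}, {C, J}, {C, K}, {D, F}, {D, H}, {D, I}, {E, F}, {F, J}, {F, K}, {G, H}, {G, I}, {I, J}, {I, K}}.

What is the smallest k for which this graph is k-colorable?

2

C and J are adjacent, so at least 2 colors are needed.
2 colors suffice: color red → {B, C, F, H, I}; color blue → {A, D, E, G, J, K}. Each edge has distinct colors on its endpoints.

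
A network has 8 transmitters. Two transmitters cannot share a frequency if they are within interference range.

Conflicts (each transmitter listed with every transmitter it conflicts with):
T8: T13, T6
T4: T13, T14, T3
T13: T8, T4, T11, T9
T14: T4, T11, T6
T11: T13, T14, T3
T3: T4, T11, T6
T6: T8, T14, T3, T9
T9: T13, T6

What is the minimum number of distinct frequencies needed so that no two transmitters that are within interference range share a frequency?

3

The cycle T14-T6-T9-T13-T11-T14 has odd length 5, so it cannot be 2-colored; at least 3 frequencies are needed.
3 frequencies suffice: frequency 1 → {T13, T6}; frequency 2 → {T8, T14, T3, T9}; frequency 3 → {T4, T11}. No two conflicting transmitters share a frequency.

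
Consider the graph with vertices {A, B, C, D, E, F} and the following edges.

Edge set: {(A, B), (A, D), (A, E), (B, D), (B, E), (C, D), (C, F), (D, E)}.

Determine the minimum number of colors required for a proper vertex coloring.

4

A, B, D, E form a clique, so at least 4 colors are needed.
4 colors suffice: color 1 → {D, F}; color 2 → {A, C}; color 3 → {E}; color 4 → {B}. Each edge has distinct colors on its endpoints.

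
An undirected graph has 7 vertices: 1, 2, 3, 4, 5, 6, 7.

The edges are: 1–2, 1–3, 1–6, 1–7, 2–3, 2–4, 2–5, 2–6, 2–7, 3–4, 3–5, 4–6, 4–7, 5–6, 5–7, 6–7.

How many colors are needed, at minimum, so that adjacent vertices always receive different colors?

4

2, 5, 6, 7 form a clique, so at least 4 colors are needed.
One proper 4-coloring: 1=d, 2=a, 3=b, 4=d, 5=d, 6=c, 7=b. Every edge joins two different colors.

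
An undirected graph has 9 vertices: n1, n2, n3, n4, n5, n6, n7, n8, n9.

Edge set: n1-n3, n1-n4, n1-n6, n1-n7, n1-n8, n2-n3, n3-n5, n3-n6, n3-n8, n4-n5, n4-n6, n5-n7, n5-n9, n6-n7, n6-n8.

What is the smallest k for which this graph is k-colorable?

n1, n3, n6, n8 are mutually adjacent (a clique of size 4), so at least 4 colors are needed.
4 colors suffice: color red → {n3, n4, n7, n9}; color blue → {n2, n5, n6}; color green → {n1}; color yellow → {n8}. Every edge joins two different colors.

4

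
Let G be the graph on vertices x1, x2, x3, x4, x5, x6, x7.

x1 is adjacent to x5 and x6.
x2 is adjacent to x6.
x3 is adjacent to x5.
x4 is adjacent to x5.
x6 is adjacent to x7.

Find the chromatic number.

x1 and x6 are adjacent, so at least 2 colors are needed.
2 colors suffice: color 1 → {x5, x6}; color 2 → {x1, x2, x3, x4, x7}. Each edge has distinct colors on its endpoints.

2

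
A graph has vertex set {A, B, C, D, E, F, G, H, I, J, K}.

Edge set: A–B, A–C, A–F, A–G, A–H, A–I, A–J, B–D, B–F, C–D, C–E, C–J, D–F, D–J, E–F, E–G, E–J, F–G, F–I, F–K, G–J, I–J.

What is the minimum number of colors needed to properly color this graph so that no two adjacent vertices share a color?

E, G, J are pairwise adjacent, so at least 3 colors are needed.
One proper 3-coloring: A=1, B=3, C=3, D=1, E=1, F=2, G=3, H=2, I=3, J=2, K=1. No two adjacent vertices share a color.

3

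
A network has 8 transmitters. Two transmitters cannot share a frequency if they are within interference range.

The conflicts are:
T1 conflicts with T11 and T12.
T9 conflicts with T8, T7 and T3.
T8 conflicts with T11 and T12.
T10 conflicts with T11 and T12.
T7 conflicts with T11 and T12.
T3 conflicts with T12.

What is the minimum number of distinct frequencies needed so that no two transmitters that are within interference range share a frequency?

2

T1 and T12 conflict, so at least 2 frequencies are needed.
2 frequencies suffice: frequency 1 → {T9, T11, T12}; frequency 2 → {T1, T8, T10, T7, T3}. Each listed conflict is separated.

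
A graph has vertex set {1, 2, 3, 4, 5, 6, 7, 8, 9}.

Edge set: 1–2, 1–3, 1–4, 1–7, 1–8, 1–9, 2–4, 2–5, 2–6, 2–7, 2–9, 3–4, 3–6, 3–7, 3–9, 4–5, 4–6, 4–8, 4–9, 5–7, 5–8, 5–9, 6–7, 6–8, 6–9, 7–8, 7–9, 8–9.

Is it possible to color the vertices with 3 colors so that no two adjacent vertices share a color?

No

1, 2, 4, 9 are mutually adjacent (a clique of size 4), so at least 4 colors are needed.
So 3 colors are not enough.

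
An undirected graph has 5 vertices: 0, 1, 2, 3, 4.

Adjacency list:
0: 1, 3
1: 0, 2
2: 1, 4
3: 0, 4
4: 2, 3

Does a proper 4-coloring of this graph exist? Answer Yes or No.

The chromatic number is 3. The cycle 4-3-0-1-2-4 has odd length 5, so it cannot be 2-colored; at least 3 colors are needed.
3 colors suffice: 0=red, 1=blue, 2=red, 3=blue, 4=green.
Since 4 ≥ 3, a proper 4-coloring certainly exists.

Yes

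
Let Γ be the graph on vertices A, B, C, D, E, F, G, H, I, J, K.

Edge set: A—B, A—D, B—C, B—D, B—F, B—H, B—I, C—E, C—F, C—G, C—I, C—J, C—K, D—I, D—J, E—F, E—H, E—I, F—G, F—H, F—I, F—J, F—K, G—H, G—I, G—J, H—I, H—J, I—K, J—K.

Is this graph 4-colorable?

Yes

The chromatic number is 4. C, F, J, K are pairwise adjacent (a clique of size 4), so at least 4 colors are needed.
A valid assignment using 4 colors: A=1, B=4, C=3, D=2, E=4, F=2, G=4, H=3, I=1, J=1, K=4.
That is already a proper 4-coloring.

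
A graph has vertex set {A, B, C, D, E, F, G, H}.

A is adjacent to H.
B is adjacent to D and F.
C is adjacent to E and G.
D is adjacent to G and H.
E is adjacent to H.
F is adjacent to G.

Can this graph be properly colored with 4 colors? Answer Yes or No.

Yes

The chromatic number is 3. The cycle H-D-G-C-E-H has odd length 5, so it cannot be 2-colored; at least 3 colors are needed.
3 colors suffice: color 1 → {B, G, H}; color 2 → {A, D, E, F}; color 3 → {C}.
Since 4 ≥ 3, a proper 4-coloring certainly exists.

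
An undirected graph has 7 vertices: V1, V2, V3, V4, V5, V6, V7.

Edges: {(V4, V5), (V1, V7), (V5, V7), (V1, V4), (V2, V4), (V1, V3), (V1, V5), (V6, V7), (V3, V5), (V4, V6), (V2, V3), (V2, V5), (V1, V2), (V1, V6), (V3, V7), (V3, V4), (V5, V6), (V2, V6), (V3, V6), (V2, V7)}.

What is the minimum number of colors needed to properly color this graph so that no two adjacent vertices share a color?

6

V1, V2, V3, V4, V5, V6 are mutually adjacent (a clique of size 6), so at least 6 colors are needed.
6 colors suffice: color 1 → {V2}; color 2 → {V5}; color 3 → {V3}; color 4 → {V6}; color 5 → {V1}; color 6 → {V4, V7}. Each edge has distinct colors on its endpoints.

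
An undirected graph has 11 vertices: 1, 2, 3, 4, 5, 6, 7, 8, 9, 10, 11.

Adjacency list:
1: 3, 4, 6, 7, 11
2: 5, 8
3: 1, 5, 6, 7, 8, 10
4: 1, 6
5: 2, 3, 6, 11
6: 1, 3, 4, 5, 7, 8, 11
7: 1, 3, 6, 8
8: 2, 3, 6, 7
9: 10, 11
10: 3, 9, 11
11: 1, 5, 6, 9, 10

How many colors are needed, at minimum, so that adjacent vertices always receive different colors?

4

1, 3, 6, 7 are pairwise adjacent (a clique of size 4), so at least 4 colors are needed.
A valid assignment using 4 colors: 1=green, 2=red, 3=blue, 4=blue, 5=green, 6=red, 7=yellow, 8=green, 9=green, 10=red, 11=blue. No two adjacent vertices share a color.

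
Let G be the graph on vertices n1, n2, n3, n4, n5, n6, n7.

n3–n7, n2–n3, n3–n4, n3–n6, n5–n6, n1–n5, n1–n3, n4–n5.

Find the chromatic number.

2

n2 and n3 are adjacent, so at least 2 colors are needed.
2 colors suffice: n1=2, n2=2, n3=1, n4=2, n5=1, n6=2, n7=2. Every edge joins two different colors.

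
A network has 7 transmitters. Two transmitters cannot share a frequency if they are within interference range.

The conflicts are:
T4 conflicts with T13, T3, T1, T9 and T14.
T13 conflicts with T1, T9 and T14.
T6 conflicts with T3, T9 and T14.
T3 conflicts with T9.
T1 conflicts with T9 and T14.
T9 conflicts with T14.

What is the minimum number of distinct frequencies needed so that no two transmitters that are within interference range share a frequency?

5

T4, T13, T1, T9, T14 all conflict with each other, so at least 5 frequencies are needed.
Using 5 frequencies: T4=3, T13=5, T6=3, T3=2, T1=4, T9=1, T14=2. Every pair that conflicts lands in different frequencies.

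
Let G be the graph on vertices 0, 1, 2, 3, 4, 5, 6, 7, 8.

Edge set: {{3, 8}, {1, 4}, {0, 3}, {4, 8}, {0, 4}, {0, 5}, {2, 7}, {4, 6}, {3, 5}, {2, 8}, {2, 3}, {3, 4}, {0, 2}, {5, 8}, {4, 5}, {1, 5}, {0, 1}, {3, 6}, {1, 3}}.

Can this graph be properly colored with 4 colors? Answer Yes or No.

No

0, 1, 3, 4, 5 are pairwise adjacent (a clique of size 5), so at least 5 colors are needed.
So 4 colors are not enough.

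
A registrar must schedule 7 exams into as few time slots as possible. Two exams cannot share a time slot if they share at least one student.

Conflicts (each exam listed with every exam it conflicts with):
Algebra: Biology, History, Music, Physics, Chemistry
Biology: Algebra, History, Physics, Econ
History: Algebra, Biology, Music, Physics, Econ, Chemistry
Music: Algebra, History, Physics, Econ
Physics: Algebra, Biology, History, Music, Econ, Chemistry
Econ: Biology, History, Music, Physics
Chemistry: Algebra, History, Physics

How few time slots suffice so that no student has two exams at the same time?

Algebra, History, Physics, Chemistry are mutually in conflict, so at least 4 time slots are needed.
4 time slots suffice: Algebra=3, Biology=4, History=2, Music=4, Physics=1, Econ=3, Chemistry=4. Every pair that conflicts lands in different time slots.

4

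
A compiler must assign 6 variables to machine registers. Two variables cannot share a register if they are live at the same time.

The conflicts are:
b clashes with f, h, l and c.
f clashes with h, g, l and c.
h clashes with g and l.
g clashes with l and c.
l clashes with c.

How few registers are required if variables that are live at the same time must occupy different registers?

b, f, l, c are mutually in conflict, so at least 4 registers are needed.
Using 4 registers: b=4, f=1, h=3, g=4, l=2, c=3. No two conflicting variables share a register.

4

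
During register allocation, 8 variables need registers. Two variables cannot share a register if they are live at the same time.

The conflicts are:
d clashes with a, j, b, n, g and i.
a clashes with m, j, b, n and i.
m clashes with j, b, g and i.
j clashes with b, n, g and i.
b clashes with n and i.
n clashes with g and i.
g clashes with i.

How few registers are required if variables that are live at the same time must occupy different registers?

6

d, a, j, b, n, i all conflict with each other, so at least 6 registers are needed.
6 registers suffice: d=3, a=5, m=3, j=1, b=4, n=6, g=4, i=2. Every pair that conflicts lands in different registers.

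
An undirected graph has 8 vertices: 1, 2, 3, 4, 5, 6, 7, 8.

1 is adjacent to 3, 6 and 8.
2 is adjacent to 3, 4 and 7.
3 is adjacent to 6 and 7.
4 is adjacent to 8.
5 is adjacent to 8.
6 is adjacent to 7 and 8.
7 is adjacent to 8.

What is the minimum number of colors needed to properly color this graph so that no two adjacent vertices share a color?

3

2, 3, 7 form a triangle, so at least 3 colors are needed.
3 colors suffice: 1=blue, 2=green, 3=red, 4=blue, 5=blue, 6=green, 7=blue, 8=red. Each edge has distinct colors on its endpoints.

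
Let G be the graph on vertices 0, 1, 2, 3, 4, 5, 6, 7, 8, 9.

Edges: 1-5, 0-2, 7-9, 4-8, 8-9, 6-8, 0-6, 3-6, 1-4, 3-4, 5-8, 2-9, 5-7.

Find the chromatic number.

3

The cycle 0-2-9-8-6-0 has odd length 5, so it cannot be 2-colored; at least 3 colors are needed.
3 colors suffice: color red → {0, 1, 3, 7, 8}; color blue → {4, 5, 6, 9}; color green → {2}. No two adjacent vertices share a color.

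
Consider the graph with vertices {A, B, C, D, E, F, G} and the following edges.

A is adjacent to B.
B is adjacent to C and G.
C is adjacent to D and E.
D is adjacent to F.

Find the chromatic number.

D and F are adjacent, so at least 2 colors are needed.
2 colors suffice: color 1 → {A, C, F, G}; color 2 → {B, D, E}. Each edge has distinct colors on its endpoints.

2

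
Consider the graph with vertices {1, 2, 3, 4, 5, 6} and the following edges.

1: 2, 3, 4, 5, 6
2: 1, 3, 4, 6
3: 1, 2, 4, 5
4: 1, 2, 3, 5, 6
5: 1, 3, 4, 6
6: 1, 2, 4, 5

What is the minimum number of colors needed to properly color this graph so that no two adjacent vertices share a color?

1, 4, 5, 6 are mutually adjacent (a clique of size 4), so at least 4 colors are needed.
A valid assignment using 4 colors: 1=red, 2=yellow, 3=green, 4=blue, 5=yellow, 6=green. Each edge has distinct colors on its endpoints.

4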